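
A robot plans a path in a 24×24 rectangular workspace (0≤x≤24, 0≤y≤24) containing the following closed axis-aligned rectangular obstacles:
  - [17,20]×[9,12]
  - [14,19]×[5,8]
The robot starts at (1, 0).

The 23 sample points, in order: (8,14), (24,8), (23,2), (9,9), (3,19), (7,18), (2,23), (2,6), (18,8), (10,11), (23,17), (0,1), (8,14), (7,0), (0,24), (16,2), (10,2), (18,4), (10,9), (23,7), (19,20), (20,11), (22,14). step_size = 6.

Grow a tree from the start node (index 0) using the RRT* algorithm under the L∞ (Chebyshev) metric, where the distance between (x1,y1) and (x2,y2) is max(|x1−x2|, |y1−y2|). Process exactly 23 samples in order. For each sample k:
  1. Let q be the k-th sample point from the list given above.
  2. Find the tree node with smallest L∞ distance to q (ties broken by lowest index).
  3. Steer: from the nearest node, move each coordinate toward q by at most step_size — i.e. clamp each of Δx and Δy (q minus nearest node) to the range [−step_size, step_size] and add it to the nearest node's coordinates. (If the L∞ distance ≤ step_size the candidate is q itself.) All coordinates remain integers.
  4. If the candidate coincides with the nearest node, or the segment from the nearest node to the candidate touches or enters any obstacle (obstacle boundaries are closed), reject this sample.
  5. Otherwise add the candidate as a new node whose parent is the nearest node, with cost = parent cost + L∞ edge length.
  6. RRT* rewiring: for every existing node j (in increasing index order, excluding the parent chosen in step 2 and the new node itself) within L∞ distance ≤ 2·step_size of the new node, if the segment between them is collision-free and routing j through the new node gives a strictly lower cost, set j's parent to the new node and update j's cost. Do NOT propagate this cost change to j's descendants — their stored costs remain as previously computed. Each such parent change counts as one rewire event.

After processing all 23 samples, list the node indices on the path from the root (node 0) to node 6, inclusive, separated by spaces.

1. q=(8,14) nearest=0 d=14 new=(7,6) → add node 1 parent=0 cost=6
2. q=(24,8) nearest=1 d=17 new=(13,8) → add node 2 parent=1 cost=12
3. q=(23,2) nearest=2 d=10 new=(19,2) → blocked by [14,19]×[5,8], reject
4. q=(9,9) nearest=1 d=3 new=(9,9) → add node 3 parent=1 cost=9
5. q=(3,19) nearest=3 d=10 new=(3,15) → add node 4 parent=3 cost=15
6. q=(7,18) nearest=4 d=4 new=(7,18) → add node 5 parent=4 cost=19
7. q=(2,23) nearest=5 d=5 new=(2,23) → add node 6 parent=5 cost=24
8. q=(2,6) nearest=1 d=5 new=(2,6) → add node 7 parent=1 cost=11
9. q=(18,8) nearest=2 d=5 new=(18,8) → blocked by [14,19]×[5,8], reject
10. q=(10,11) nearest=3 d=2 new=(10,11) → add node 8 parent=3 cost=11; rewire 5→8 (18<19); rewire 6→8 (23<24)
11. q=(23,17) nearest=2 d=10 new=(19,14) → blocked by [17,20]×[9,12], reject
12. q=(0,1) nearest=0 d=1 new=(0,1) → add node 9 parent=0 cost=1; rewire 7→9 (6<11)
13. q=(8,14) nearest=8 d=3 new=(8,14) → add node 10 parent=8 cost=14
14. q=(7,0) nearest=0 d=6 new=(7,0) → add node 11 parent=0 cost=6
15. q=(0,24) nearest=6 d=2 new=(0,24) → add node 12 parent=6 cost=25
16. q=(16,2) nearest=2 d=6 new=(16,2) → blocked by [14,19]×[5,8], reject
17. q=(10,2) nearest=11 d=3 new=(10,2) → add node 13 parent=11 cost=9
18. q=(18,4) nearest=2 d=5 new=(18,4) → blocked by [14,19]×[5,8], reject
19. q=(10,9) nearest=3 d=1 new=(10,9) → add node 14 parent=3 cost=10
20. q=(23,7) nearest=2 d=10 new=(19,7) → blocked by [14,19]×[5,8], reject
21. q=(19,20) nearest=8 d=9 new=(16,17) → add node 15 parent=8 cost=17
22. q=(20,11) nearest=15 d=6 new=(20,11) → blocked by [17,20]×[9,12], reject
23. q=(22,14) nearest=15 d=6 new=(22,14) → add node 16 parent=15 cost=23

Path: 0 1 3 8 6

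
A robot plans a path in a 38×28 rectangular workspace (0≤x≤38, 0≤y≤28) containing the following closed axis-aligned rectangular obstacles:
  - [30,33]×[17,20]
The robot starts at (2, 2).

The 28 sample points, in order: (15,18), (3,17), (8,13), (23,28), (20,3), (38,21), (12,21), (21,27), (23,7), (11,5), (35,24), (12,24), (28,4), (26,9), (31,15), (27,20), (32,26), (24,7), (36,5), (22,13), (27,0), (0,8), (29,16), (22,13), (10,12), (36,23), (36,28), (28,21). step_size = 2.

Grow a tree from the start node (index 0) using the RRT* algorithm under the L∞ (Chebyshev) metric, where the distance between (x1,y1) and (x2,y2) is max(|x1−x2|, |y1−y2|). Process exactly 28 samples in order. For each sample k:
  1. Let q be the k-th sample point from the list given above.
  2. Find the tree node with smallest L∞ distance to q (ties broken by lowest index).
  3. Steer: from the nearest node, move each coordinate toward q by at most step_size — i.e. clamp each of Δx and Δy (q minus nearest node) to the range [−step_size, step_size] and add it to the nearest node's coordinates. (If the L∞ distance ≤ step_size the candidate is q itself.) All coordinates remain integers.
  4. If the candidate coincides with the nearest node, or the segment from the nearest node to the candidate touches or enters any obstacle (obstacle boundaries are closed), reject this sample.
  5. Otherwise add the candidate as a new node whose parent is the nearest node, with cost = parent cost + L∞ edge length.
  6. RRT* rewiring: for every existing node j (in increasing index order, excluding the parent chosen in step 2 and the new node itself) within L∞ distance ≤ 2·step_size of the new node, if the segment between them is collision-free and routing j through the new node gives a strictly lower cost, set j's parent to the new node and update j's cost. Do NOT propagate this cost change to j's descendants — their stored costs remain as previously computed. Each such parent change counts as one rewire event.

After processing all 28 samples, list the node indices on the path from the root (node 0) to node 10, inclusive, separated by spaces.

Path: 0 1 2 3 4 5 10

1. q=(15,18) nearest=0 d=16 new=(4,4) → add node 1 parent=0 cost=2
2. q=(3,17) nearest=1 d=13 new=(3,6) → add node 2 parent=1 cost=4
3. q=(8,13) nearest=2 d=7 new=(5,8) → add node 3 parent=2 cost=6
4. q=(23,28) nearest=3 d=20 new=(7,10) → add node 4 parent=3 cost=8
5. q=(20,3) nearest=4 d=13 new=(9,8) → add node 5 parent=4 cost=10
6. q=(38,21) nearest=5 d=29 new=(11,10) → add node 6 parent=5 cost=12
7. q=(12,21) nearest=4 d=11 new=(9,12) → add node 7 parent=4 cost=10
8. q=(21,27) nearest=7 d=15 new=(11,14) → add node 8 parent=7 cost=12
9. q=(23,7) nearest=6 d=12 new=(13,8) → add node 9 parent=6 cost=14
10. q=(11,5) nearest=5 d=3 new=(11,6) → add node 10 parent=5 cost=12
11. q=(35,24) nearest=9 d=22 new=(15,10) → add node 11 parent=9 cost=16
12. q=(12,24) nearest=8 d=10 new=(12,16) → add node 12 parent=8 cost=14
13. q=(28,4) nearest=11 d=13 new=(17,8) → add node 13 parent=11 cost=18
14. q=(26,9) nearest=13 d=9 new=(19,9) → add node 14 parent=13 cost=20
15. q=(31,15) nearest=14 d=12 new=(21,11) → add node 15 parent=14 cost=22
16. q=(27,20) nearest=15 d=9 new=(23,13) → add node 16 parent=15 cost=24
17. q=(32,26) nearest=16 d=13 new=(25,15) → add node 17 parent=16 cost=26
18. q=(24,7) nearest=15 d=4 new=(23,9) → add node 18 parent=15 cost=24
19. q=(36,5) nearest=17 d=11 new=(27,13) → add node 19 parent=17 cost=28
20. q=(22,13) nearest=16 d=1 new=(22,13) → add node 20 parent=16 cost=25
21. q=(27,0) nearest=14 d=9 new=(21,7) → add node 21 parent=14 cost=22
22. q=(0,8) nearest=2 d=3 new=(1,8) → add node 22 parent=2 cost=6
23. q=(29,16) nearest=19 d=3 new=(29,15) → add node 23 parent=19 cost=30
24. q=(22,13) nearest=20 d=0 → coincident, reject
25. q=(10,12) nearest=7 d=1 new=(10,12) → add node 24 parent=7 cost=11
26. q=(36,23) nearest=23 d=8 new=(31,17) → blocked by [30,33]×[17,20], reject
27. q=(36,28) nearest=17 d=13 new=(27,17) → add node 25 parent=17 cost=28
28. q=(28,21) nearest=25 d=4 new=(28,19) → add node 26 parent=25 cost=30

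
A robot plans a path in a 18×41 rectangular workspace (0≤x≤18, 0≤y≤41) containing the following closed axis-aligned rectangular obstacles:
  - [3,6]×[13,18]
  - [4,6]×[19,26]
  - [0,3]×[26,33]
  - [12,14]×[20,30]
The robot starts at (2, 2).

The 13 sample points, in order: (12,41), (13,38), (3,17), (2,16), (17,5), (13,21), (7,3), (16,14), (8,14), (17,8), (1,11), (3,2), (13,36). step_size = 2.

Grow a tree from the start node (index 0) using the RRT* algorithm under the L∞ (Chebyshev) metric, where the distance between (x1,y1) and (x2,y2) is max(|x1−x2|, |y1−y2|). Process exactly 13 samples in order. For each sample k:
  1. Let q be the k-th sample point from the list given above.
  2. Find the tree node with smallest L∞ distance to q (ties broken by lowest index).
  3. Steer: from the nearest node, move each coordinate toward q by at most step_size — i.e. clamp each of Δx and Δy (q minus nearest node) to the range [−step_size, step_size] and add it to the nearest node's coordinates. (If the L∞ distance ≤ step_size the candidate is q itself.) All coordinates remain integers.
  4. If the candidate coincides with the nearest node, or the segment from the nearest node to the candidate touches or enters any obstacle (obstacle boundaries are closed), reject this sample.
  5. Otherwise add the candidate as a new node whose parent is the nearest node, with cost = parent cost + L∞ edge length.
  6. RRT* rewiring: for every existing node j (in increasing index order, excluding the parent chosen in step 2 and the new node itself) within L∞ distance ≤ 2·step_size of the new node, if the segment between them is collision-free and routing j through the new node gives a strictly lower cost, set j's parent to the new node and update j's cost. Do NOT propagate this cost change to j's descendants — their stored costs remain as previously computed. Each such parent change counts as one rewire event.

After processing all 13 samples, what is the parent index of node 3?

1. q=(12,41) nearest=0 d=39 new=(4,4) → add node 1 parent=0 cost=2
2. q=(13,38) nearest=1 d=34 new=(6,6) → add node 2 parent=1 cost=4
3. q=(3,17) nearest=2 d=11 new=(4,8) → add node 3 parent=2 cost=6
4. q=(2,16) nearest=3 d=8 new=(2,10) → add node 4 parent=3 cost=8
5. q=(17,5) nearest=2 d=11 new=(8,5) → add node 5 parent=2 cost=6
6. q=(13,21) nearest=4 d=11 new=(4,12) → add node 6 parent=4 cost=10
7. q=(7,3) nearest=5 d=2 new=(7,3) → add node 7 parent=5 cost=8
8. q=(16,14) nearest=5 d=9 new=(10,7) → add node 8 parent=5 cost=8
9. q=(8,14) nearest=6 d=4 new=(6,14) → blocked by [3,6]×[13,18], reject
10. q=(17,8) nearest=8 d=7 new=(12,8) → add node 9 parent=8 cost=10
11. q=(1,11) nearest=4 d=1 new=(1,11) → add node 10 parent=4 cost=9
12. q=(3,2) nearest=0 d=1 new=(3,2) → add node 11 parent=0 cost=1; rewire 7→11 (5<8)
13. q=(13,36) nearest=6 d=24 new=(6,14) → blocked by [3,6]×[13,18], reject

Parent of node 3: 2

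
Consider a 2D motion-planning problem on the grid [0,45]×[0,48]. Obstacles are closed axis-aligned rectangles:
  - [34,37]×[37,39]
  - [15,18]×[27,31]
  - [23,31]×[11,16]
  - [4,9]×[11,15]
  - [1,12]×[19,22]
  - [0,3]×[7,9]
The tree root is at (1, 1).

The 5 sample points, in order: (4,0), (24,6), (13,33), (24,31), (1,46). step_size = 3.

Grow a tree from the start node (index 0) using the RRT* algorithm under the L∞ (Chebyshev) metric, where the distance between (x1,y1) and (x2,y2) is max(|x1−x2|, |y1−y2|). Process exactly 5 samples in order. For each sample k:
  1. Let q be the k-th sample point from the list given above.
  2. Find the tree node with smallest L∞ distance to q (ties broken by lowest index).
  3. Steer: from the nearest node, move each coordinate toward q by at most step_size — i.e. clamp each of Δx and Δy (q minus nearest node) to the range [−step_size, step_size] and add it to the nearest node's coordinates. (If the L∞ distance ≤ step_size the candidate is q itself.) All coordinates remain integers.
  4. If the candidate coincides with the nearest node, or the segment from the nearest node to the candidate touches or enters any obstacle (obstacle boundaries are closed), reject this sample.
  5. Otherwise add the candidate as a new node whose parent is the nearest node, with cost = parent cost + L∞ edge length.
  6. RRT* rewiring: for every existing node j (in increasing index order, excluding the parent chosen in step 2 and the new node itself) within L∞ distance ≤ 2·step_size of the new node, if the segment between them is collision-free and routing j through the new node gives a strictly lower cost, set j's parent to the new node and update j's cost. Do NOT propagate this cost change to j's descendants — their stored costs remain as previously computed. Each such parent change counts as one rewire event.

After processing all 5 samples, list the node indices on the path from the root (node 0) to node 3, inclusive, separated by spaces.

1. q=(4,0) nearest=0 d=3 new=(4,0) → add node 1 parent=0 cost=3
2. q=(24,6) nearest=1 d=20 new=(7,3) → add node 2 parent=1 cost=6
3. q=(13,33) nearest=2 d=30 new=(10,6) → add node 3 parent=2 cost=9
4. q=(24,31) nearest=3 d=25 new=(13,9) → add node 4 parent=3 cost=12
5. q=(1,46) nearest=4 d=37 new=(10,12) → add node 5 parent=4 cost=15

Path: 0 1 2 3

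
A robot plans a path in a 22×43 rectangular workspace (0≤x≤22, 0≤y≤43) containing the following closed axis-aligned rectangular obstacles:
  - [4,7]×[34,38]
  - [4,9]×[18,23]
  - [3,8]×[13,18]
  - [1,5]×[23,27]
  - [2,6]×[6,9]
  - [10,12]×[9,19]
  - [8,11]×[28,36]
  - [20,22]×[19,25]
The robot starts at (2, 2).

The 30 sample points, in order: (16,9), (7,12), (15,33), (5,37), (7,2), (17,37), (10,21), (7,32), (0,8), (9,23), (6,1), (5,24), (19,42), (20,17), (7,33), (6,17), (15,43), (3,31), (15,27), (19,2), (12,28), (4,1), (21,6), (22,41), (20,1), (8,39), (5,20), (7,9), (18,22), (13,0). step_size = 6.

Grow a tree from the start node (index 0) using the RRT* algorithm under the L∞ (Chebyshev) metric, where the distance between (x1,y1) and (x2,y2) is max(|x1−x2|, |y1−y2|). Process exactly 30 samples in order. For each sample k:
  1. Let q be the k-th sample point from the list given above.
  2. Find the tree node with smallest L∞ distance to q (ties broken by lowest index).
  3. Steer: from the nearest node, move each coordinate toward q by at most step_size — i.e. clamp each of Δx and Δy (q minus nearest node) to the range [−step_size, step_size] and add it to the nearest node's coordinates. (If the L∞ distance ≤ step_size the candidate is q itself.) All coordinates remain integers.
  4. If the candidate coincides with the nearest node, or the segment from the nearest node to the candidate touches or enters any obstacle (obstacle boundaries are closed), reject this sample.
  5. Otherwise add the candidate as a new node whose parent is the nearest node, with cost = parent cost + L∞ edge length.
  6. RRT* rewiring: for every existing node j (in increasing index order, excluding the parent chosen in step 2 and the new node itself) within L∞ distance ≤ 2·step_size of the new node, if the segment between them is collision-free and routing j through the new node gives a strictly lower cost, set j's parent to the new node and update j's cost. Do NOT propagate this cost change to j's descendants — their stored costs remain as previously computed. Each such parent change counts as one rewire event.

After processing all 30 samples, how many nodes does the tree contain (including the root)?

1. q=(16,9) nearest=0 d=14 new=(8,8) → blocked by [2,6]×[6,9], reject
2. q=(7,12) nearest=0 d=10 new=(7,8) → blocked by [2,6]×[6,9], reject
3. q=(15,33) nearest=0 d=31 new=(8,8) → blocked by [2,6]×[6,9], reject
4. q=(5,37) nearest=0 d=35 new=(5,8) → blocked by [2,6]×[6,9], reject
5. q=(7,2) nearest=0 d=5 new=(7,2) → add node 1 parent=0 cost=5
6. q=(17,37) nearest=0 d=35 new=(8,8) → blocked by [2,6]×[6,9], reject
7. q=(10,21) nearest=0 d=19 new=(8,8) → blocked by [2,6]×[6,9], reject
8. q=(7,32) nearest=0 d=30 new=(7,8) → blocked by [2,6]×[6,9], reject
9. q=(0,8) nearest=0 d=6 new=(0,8) → add node 2 parent=0 cost=6
10. q=(9,23) nearest=2 d=15 new=(6,14) → blocked by [3,8]×[13,18], reject
11. q=(6,1) nearest=1 d=1 new=(6,1) → add node 3 parent=1 cost=6
12. q=(5,24) nearest=2 d=16 new=(5,14) → blocked by [3,8]×[13,18], reject
13. q=(19,42) nearest=2 d=34 new=(6,14) → blocked by [3,8]×[13,18], reject
14. q=(20,17) nearest=1 d=15 new=(13,8) → add node 4 parent=1 cost=11
15. q=(7,33) nearest=2 d=25 new=(6,14) → blocked by [3,8]×[13,18], reject
16. q=(6,17) nearest=2 d=9 new=(6,14) → blocked by [3,8]×[13,18], reject
17. q=(15,43) nearest=2 d=35 new=(6,14) → blocked by [3,8]×[13,18], reject
18. q=(3,31) nearest=2 d=23 new=(3,14) → blocked by [3,8]×[13,18], reject
19. q=(15,27) nearest=2 d=19 new=(6,14) → blocked by [3,8]×[13,18], reject
20. q=(19,2) nearest=4 d=6 new=(19,2) → add node 5 parent=4 cost=17
21. q=(12,28) nearest=2 d=20 new=(6,14) → blocked by [3,8]×[13,18], reject
22. q=(4,1) nearest=0 d=2 new=(4,1) → add node 6 parent=0 cost=2; rewire 3→6 (4<6)
23. q=(21,6) nearest=5 d=4 new=(21,6) → add node 7 parent=5 cost=21
24. q=(22,41) nearest=2 d=33 new=(6,14) → blocked by [3,8]×[13,18], reject
25. q=(20,1) nearest=5 d=1 new=(20,1) → add node 8 parent=5 cost=18
26. q=(8,39) nearest=2 d=31 new=(6,14) → blocked by [3,8]×[13,18], reject
27. q=(5,20) nearest=2 d=12 new=(5,14) → blocked by [3,8]×[13,18], reject
28. q=(7,9) nearest=4 d=6 new=(7,9) → add node 9 parent=4 cost=17
29. q=(18,22) nearest=9 d=13 new=(13,15) → blocked by [10,12]×[9,19], reject
30. q=(13,0) nearest=1 d=6 new=(13,0) → add node 10 parent=1 cost=11; rewire 7→10 (19<21)

Node count: 11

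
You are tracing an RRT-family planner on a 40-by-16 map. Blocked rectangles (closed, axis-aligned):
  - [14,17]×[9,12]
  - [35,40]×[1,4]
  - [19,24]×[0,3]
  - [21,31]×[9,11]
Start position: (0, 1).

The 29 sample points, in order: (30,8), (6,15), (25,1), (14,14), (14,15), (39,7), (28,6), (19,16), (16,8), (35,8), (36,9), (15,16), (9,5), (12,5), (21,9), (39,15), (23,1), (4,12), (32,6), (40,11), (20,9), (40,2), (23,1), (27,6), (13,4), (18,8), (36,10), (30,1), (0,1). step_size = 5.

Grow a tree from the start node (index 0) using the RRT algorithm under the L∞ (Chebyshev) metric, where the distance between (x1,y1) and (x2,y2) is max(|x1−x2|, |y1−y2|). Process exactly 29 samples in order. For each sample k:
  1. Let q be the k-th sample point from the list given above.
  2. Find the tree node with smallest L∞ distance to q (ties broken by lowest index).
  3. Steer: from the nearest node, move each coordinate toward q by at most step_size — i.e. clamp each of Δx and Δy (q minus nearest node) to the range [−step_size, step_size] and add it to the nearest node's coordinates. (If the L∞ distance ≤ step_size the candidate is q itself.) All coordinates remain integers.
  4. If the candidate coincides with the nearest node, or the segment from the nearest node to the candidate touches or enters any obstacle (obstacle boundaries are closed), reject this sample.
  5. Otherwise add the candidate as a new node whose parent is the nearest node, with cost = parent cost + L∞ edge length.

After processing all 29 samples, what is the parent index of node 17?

1. q=(30,8) nearest=0 d=30 new=(5,6) → add node 1 parent=0 cost=5
2. q=(6,15) nearest=1 d=9 new=(6,11) → add node 2 parent=1 cost=10
3. q=(25,1) nearest=2 d=19 new=(11,6) → add node 3 parent=2 cost=15
4. q=(14,14) nearest=2 d=8 new=(11,14) → add node 4 parent=2 cost=15
5. q=(14,15) nearest=4 d=3 new=(14,15) → add node 5 parent=4 cost=18
6. q=(39,7) nearest=5 d=25 new=(19,10) → blocked by [14,17]×[9,12], reject
7. q=(28,6) nearest=5 d=14 new=(19,10) → blocked by [14,17]×[9,12], reject
8. q=(19,16) nearest=5 d=5 new=(19,16) → add node 6 parent=5 cost=23
9. q=(16,8) nearest=3 d=5 new=(16,8) → add node 7 parent=3 cost=20
10. q=(35,8) nearest=6 d=16 new=(24,11) → blocked by [21,31]×[9,11], reject
11. q=(36,9) nearest=6 d=17 new=(24,11) → blocked by [21,31]×[9,11], reject
12. q=(15,16) nearest=5 d=1 new=(15,16) → add node 8 parent=5 cost=19
13. q=(9,5) nearest=3 d=2 new=(9,5) → add node 9 parent=3 cost=17
14. q=(12,5) nearest=3 d=1 new=(12,5) → add node 10 parent=3 cost=16
15. q=(21,9) nearest=7 d=5 new=(21,9) → blocked by [21,31]×[9,11], reject
16. q=(39,15) nearest=6 d=20 new=(24,15) → add node 11 parent=6 cost=28
17. q=(23,1) nearest=7 d=7 new=(21,3) → blocked by [19,24]×[0,3], reject
18. q=(4,12) nearest=2 d=2 new=(4,12) → add node 12 parent=2 cost=12
19. q=(32,6) nearest=11 d=9 new=(29,10) → blocked by [21,31]×[9,11], reject
20. q=(40,11) nearest=11 d=16 new=(29,11) → blocked by [21,31]×[9,11], reject
21. q=(20,9) nearest=7 d=4 new=(20,9) → add node 13 parent=7 cost=24
22. q=(40,2) nearest=11 d=16 new=(29,10) → blocked by [21,31]×[9,11], reject
23. q=(23,1) nearest=7 d=7 new=(21,3) → blocked by [19,24]×[0,3], reject
24. q=(27,6) nearest=13 d=7 new=(25,6) → add node 14 parent=13 cost=29
25. q=(13,4) nearest=10 d=1 new=(13,4) → add node 15 parent=10 cost=17
26. q=(18,8) nearest=7 d=2 new=(18,8) → add node 16 parent=7 cost=22
27. q=(36,10) nearest=14 d=11 new=(30,10) → blocked by [21,31]×[9,11], reject
28. q=(30,1) nearest=14 d=5 new=(30,1) → add node 17 parent=14 cost=34
29. q=(0,1) nearest=0 d=0 → coincident, reject

Parent of node 17: 14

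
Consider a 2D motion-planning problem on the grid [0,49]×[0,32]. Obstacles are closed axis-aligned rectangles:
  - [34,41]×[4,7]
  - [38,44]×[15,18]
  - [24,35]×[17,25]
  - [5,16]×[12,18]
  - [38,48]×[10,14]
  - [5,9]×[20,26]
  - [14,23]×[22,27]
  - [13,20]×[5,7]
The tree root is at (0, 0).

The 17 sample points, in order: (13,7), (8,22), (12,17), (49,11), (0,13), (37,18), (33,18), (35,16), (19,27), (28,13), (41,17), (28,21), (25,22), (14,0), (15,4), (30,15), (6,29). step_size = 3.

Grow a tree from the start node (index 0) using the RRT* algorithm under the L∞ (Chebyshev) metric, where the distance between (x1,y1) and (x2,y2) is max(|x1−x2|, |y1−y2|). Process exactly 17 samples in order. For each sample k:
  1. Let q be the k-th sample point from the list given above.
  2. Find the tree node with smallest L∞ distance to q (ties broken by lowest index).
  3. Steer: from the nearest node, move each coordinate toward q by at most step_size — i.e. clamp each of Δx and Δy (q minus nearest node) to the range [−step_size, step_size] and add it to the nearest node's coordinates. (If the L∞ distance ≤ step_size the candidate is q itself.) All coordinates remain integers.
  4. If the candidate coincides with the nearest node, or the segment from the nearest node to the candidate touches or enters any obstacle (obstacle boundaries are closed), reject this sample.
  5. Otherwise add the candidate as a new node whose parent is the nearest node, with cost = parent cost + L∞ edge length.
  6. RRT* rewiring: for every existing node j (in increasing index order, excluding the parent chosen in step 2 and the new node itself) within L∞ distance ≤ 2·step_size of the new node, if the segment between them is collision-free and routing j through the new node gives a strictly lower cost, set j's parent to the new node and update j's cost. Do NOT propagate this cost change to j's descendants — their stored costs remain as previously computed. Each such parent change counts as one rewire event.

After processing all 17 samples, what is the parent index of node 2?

1. q=(13,7) nearest=0 d=13 new=(3,3) → add node 1 parent=0 cost=3
2. q=(8,22) nearest=1 d=19 new=(6,6) → add node 2 parent=1 cost=6
3. q=(12,17) nearest=2 d=11 new=(9,9) → add node 3 parent=2 cost=9
4. q=(49,11) nearest=3 d=40 new=(12,11) → add node 4 parent=3 cost=12
5. q=(0,13) nearest=2 d=7 new=(3,9) → add node 5 parent=2 cost=9
6. q=(37,18) nearest=4 d=25 new=(15,14) → blocked by [5,16]×[12,18], reject
7. q=(33,18) nearest=4 d=21 new=(15,14) → blocked by [5,16]×[12,18], reject
8. q=(35,16) nearest=4 d=23 new=(15,14) → blocked by [5,16]×[12,18], reject
9. q=(19,27) nearest=4 d=16 new=(15,14) → blocked by [5,16]×[12,18], reject
10. q=(28,13) nearest=4 d=16 new=(15,13) → blocked by [5,16]×[12,18], reject
11. q=(41,17) nearest=4 d=29 new=(15,14) → blocked by [5,16]×[12,18], reject
12. q=(28,21) nearest=4 d=16 new=(15,14) → blocked by [5,16]×[12,18], reject
13. q=(25,22) nearest=4 d=13 new=(15,14) → blocked by [5,16]×[12,18], reject
14. q=(14,0) nearest=2 d=8 new=(9,3) → add node 6 parent=2 cost=9
15. q=(15,4) nearest=3 d=6 new=(12,6) → add node 7 parent=3 cost=12
16. q=(30,15) nearest=4 d=18 new=(15,14) → blocked by [5,16]×[12,18], reject
17. q=(6,29) nearest=4 d=18 new=(9,14) → blocked by [5,16]×[12,18], reject

Parent of node 2: 1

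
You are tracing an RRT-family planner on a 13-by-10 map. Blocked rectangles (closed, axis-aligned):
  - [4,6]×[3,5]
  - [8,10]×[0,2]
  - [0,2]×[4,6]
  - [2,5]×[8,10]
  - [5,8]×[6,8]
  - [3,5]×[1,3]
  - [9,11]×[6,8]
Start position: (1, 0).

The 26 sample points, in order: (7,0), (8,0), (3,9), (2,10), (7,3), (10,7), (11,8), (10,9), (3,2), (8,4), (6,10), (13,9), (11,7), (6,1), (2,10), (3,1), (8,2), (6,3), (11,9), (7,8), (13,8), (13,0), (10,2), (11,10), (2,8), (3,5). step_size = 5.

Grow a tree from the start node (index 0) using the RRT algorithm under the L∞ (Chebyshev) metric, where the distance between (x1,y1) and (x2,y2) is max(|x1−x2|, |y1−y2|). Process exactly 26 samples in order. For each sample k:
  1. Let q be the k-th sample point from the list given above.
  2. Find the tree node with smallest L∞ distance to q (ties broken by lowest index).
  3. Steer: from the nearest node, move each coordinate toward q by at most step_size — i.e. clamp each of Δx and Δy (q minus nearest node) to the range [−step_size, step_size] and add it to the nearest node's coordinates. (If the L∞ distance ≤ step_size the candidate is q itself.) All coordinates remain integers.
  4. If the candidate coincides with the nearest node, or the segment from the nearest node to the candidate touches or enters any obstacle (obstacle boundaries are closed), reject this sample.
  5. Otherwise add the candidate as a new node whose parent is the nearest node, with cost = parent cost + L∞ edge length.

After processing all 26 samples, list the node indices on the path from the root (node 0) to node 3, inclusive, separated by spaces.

1. q=(7,0) nearest=0 d=6 new=(6,0) → add node 1 parent=0 cost=5
2. q=(8,0) nearest=1 d=2 new=(8,0) → blocked by [8,10]×[0,2], reject
3. q=(3,9) nearest=0 d=9 new=(3,5) → add node 2 parent=0 cost=5
4. q=(2,10) nearest=2 d=5 new=(2,10) → blocked by [2,5]×[8,10], reject
5. q=(7,3) nearest=1 d=3 new=(7,3) → add node 3 parent=1 cost=8
6. q=(10,7) nearest=3 d=4 new=(10,7) → blocked by [9,11]×[6,8], reject
7. q=(11,8) nearest=3 d=5 new=(11,8) → blocked by [9,11]×[6,8], reject
8. q=(10,9) nearest=3 d=6 new=(10,8) → blocked by [9,11]×[6,8], reject
9. q=(3,2) nearest=0 d=2 new=(3,2) → blocked by [3,5]×[1,3], reject
10. q=(8,4) nearest=3 d=1 new=(8,4) → add node 4 parent=3 cost=9
11. q=(6,10) nearest=2 d=5 new=(6,10) → blocked by [2,5]×[8,10], reject
12. q=(13,9) nearest=4 d=5 new=(13,9) → blocked by [9,11]×[6,8], reject
13. q=(11,7) nearest=4 d=3 new=(11,7) → blocked by [9,11]×[6,8], reject
14. q=(6,1) nearest=1 d=1 new=(6,1) → add node 5 parent=1 cost=6
15. q=(2,10) nearest=2 d=5 new=(2,10) → blocked by [2,5]×[8,10], reject
16. q=(3,1) nearest=0 d=2 new=(3,1) → blocked by [3,5]×[1,3], reject
17. q=(8,2) nearest=3 d=1 new=(8,2) → blocked by [8,10]×[0,2], reject
18. q=(6,3) nearest=3 d=1 new=(6,3) → blocked by [4,6]×[3,5], reject
19. q=(11,9) nearest=4 d=5 new=(11,9) → blocked by [9,11]×[6,8], reject
20. q=(7,8) nearest=2 d=4 new=(7,8) → blocked by [5,8]×[6,8], reject
21. q=(13,8) nearest=4 d=5 new=(13,8) → blocked by [9,11]×[6,8], reject
22. q=(13,0) nearest=4 d=5 new=(13,0) → add node 6 parent=4 cost=14
23. q=(10,2) nearest=4 d=2 new=(10,2) → blocked by [8,10]×[0,2], reject
24. q=(11,10) nearest=4 d=6 new=(11,9) → blocked by [9,11]×[6,8], reject
25. q=(2,8) nearest=2 d=3 new=(2,8) → blocked by [2,5]×[8,10], reject
26. q=(3,5) nearest=2 d=0 → coincident, reject

Path: 0 1 3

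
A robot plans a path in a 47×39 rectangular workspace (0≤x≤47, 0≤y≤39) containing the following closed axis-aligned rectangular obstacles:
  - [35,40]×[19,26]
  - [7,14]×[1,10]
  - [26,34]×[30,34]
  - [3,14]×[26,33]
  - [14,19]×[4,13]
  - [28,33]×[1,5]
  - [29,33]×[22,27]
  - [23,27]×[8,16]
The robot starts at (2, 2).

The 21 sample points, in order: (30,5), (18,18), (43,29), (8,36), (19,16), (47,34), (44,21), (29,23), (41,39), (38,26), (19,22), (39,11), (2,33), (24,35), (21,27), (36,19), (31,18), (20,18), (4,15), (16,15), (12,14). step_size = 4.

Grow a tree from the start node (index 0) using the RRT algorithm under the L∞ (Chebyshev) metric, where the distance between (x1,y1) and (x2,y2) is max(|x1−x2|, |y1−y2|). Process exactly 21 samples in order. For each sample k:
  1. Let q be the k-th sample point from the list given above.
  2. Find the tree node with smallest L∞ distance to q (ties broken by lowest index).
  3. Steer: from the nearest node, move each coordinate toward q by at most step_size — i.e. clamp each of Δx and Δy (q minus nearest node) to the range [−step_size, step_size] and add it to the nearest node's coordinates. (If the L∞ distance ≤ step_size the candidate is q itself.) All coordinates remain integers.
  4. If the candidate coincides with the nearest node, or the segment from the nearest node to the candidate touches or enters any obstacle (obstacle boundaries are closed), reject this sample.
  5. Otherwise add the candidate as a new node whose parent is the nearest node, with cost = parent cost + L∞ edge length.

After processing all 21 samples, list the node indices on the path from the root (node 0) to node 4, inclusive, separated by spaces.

1. q=(30,5) nearest=0 d=28 new=(6,5) → add node 1 parent=0 cost=4
2. q=(18,18) nearest=1 d=13 new=(10,9) → blocked by [7,14]×[1,10], reject
3. q=(43,29) nearest=1 d=37 new=(10,9) → blocked by [7,14]×[1,10], reject
4. q=(8,36) nearest=1 d=31 new=(8,9) → blocked by [7,14]×[1,10], reject
5. q=(19,16) nearest=1 d=13 new=(10,9) → blocked by [7,14]×[1,10], reject
6. q=(47,34) nearest=1 d=41 new=(10,9) → blocked by [7,14]×[1,10], reject
7. q=(44,21) nearest=1 d=38 new=(10,9) → blocked by [7,14]×[1,10], reject
8. q=(29,23) nearest=1 d=23 new=(10,9) → blocked by [7,14]×[1,10], reject
9. q=(41,39) nearest=1 d=35 new=(10,9) → blocked by [7,14]×[1,10], reject
10. q=(38,26) nearest=1 d=32 new=(10,9) → blocked by [7,14]×[1,10], reject
11. q=(19,22) nearest=1 d=17 new=(10,9) → blocked by [7,14]×[1,10], reject
12. q=(39,11) nearest=1 d=33 new=(10,9) → blocked by [7,14]×[1,10], reject
13. q=(2,33) nearest=1 d=28 new=(2,9) → add node 2 parent=1 cost=8
14. q=(24,35) nearest=2 d=26 new=(6,13) → add node 3 parent=2 cost=12
15. q=(21,27) nearest=3 d=15 new=(10,17) → add node 4 parent=3 cost=16
16. q=(36,19) nearest=4 d=26 new=(14,19) → add node 5 parent=4 cost=20
17. q=(31,18) nearest=5 d=17 new=(18,18) → add node 6 parent=5 cost=24
18. q=(20,18) nearest=6 d=2 new=(20,18) → add node 7 parent=6 cost=26
19. q=(4,15) nearest=3 d=2 new=(4,15) → add node 8 parent=3 cost=14
20. q=(16,15) nearest=6 d=3 new=(16,15) → add node 9 parent=6 cost=27
21. q=(12,14) nearest=4 d=3 new=(12,14) → add node 10 parent=4 cost=19

Path: 0 1 2 3 4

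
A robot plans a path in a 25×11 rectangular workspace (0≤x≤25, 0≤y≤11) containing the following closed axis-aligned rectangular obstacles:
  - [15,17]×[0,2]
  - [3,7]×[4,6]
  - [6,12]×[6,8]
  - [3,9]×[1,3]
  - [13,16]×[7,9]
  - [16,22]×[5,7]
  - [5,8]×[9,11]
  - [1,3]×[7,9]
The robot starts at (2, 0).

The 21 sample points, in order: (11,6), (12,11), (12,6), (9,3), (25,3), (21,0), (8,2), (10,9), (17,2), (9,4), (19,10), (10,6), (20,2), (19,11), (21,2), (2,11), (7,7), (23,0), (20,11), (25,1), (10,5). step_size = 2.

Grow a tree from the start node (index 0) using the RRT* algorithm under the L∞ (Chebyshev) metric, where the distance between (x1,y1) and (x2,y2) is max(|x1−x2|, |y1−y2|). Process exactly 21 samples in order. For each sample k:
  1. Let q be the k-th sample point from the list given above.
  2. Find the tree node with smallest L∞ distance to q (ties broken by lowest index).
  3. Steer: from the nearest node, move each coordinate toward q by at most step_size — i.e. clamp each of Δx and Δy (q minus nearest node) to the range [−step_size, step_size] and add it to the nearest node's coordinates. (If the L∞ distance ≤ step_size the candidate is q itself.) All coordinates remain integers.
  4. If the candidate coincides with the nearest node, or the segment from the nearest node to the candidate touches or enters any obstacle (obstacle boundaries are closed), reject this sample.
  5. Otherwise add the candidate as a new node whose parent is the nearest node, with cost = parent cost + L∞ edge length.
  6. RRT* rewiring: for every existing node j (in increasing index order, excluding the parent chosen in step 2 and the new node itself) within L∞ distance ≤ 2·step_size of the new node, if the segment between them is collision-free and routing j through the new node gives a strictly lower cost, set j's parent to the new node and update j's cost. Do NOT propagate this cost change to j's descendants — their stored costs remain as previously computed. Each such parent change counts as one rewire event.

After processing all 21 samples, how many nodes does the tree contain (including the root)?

1. q=(11,6) nearest=0 d=9 new=(4,2) → blocked by [3,9]×[1,3], reject
2. q=(12,11) nearest=0 d=11 new=(4,2) → blocked by [3,9]×[1,3], reject
3. q=(12,6) nearest=0 d=10 new=(4,2) → blocked by [3,9]×[1,3], reject
4. q=(9,3) nearest=0 d=7 new=(4,2) → blocked by [3,9]×[1,3], reject
5. q=(25,3) nearest=0 d=23 new=(4,2) → blocked by [3,9]×[1,3], reject
6. q=(21,0) nearest=0 d=19 new=(4,0) → add node 1 parent=0 cost=2
7. q=(8,2) nearest=1 d=4 new=(6,2) → blocked by [3,9]×[1,3], reject
8. q=(10,9) nearest=0 d=9 new=(4,2) → blocked by [3,9]×[1,3], reject
9. q=(17,2) nearest=1 d=13 new=(6,2) → blocked by [3,9]×[1,3], reject
10. q=(9,4) nearest=1 d=5 new=(6,2) → blocked by [3,9]×[1,3], reject
11. q=(19,10) nearest=1 d=15 new=(6,2) → blocked by [3,9]×[1,3], reject
12. q=(10,6) nearest=1 d=6 new=(6,2) → blocked by [3,9]×[1,3], reject
13. q=(20,2) nearest=1 d=16 new=(6,2) → blocked by [3,9]×[1,3], reject
14. q=(19,11) nearest=1 d=15 new=(6,2) → blocked by [3,9]×[1,3], reject
15. q=(21,2) nearest=1 d=17 new=(6,2) → blocked by [3,9]×[1,3], reject
16. q=(2,11) nearest=0 d=11 new=(2,2) → add node 2 parent=0 cost=2
17. q=(7,7) nearest=2 d=5 new=(4,4) → blocked by [3,7]×[4,6], reject
18. q=(23,0) nearest=1 d=19 new=(6,0) → add node 3 parent=1 cost=4
19. q=(20,11) nearest=3 d=14 new=(8,2) → blocked by [3,9]×[1,3], reject
20. q=(25,1) nearest=3 d=19 new=(8,1) → blocked by [3,9]×[1,3], reject
21. q=(10,5) nearest=3 d=5 new=(8,2) → blocked by [3,9]×[1,3], reject

Node count: 4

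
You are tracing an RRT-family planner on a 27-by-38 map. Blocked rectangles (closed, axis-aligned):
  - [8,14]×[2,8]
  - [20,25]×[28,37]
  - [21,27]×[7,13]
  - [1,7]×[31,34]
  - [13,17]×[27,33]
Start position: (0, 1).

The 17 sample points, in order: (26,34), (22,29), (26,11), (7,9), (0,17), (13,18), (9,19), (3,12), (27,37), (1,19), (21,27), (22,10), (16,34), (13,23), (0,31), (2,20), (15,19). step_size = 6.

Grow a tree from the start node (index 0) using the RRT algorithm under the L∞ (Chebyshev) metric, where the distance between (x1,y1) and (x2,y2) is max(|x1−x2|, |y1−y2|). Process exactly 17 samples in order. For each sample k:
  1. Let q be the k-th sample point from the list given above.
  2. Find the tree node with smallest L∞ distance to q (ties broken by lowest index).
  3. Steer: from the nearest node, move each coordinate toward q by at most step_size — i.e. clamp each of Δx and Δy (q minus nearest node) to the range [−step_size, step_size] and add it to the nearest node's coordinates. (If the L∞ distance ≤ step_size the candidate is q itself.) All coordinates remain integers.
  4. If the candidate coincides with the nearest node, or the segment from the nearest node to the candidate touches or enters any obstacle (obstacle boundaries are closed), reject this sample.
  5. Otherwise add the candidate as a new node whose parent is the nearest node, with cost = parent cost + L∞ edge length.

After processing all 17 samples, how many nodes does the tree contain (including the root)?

1. q=(26,34) nearest=0 d=33 new=(6,7) → add node 1 parent=0 cost=6
2. q=(22,29) nearest=1 d=22 new=(12,13) → add node 2 parent=1 cost=12
3. q=(26,11) nearest=2 d=14 new=(18,11) → add node 3 parent=2 cost=18
4. q=(7,9) nearest=1 d=2 new=(7,9) → add node 4 parent=1 cost=8
5. q=(0,17) nearest=4 d=8 new=(1,15) → add node 5 parent=4 cost=14
6. q=(13,18) nearest=2 d=5 new=(13,18) → add node 6 parent=2 cost=17
7. q=(9,19) nearest=6 d=4 new=(9,19) → add node 7 parent=6 cost=21
8. q=(3,12) nearest=5 d=3 new=(3,12) → add node 8 parent=5 cost=17
9. q=(27,37) nearest=7 d=18 new=(15,25) → add node 9 parent=7 cost=27
10. q=(1,19) nearest=5 d=4 new=(1,19) → add node 10 parent=5 cost=18
11. q=(21,27) nearest=9 d=6 new=(21,27) → add node 11 parent=9 cost=33
12. q=(22,10) nearest=3 d=4 new=(22,10) → blocked by [21,27]×[7,13], reject
13. q=(16,34) nearest=11 d=7 new=(16,33) → blocked by [20,25]×[28,37], reject
14. q=(13,23) nearest=9 d=2 new=(13,23) → add node 12 parent=9 cost=29
15. q=(0,31) nearest=7 d=12 new=(3,25) → add node 13 parent=7 cost=27
16. q=(2,20) nearest=10 d=1 new=(2,20) → add node 14 parent=10 cost=19
17. q=(15,19) nearest=6 d=2 new=(15,19) → add node 15 parent=6 cost=19

Node count: 16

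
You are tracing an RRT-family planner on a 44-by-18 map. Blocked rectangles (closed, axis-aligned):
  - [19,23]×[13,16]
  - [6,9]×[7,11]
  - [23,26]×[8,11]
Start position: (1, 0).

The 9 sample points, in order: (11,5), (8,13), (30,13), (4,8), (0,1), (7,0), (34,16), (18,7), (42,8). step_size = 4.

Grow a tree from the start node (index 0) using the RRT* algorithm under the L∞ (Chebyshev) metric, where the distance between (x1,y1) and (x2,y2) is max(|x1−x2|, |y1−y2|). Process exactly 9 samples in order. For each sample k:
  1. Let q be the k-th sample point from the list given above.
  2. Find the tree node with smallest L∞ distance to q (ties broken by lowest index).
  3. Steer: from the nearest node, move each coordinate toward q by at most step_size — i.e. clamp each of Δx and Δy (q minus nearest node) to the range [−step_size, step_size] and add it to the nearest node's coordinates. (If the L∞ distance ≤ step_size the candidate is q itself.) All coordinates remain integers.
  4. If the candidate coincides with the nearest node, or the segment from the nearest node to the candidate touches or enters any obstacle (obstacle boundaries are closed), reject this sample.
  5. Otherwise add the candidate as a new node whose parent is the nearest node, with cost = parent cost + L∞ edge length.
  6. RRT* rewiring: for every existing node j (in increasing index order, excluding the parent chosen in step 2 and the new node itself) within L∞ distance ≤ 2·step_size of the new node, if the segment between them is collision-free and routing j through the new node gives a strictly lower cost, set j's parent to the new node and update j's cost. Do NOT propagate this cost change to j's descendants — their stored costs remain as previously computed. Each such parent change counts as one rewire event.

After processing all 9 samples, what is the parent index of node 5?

1. q=(11,5) nearest=0 d=10 new=(5,4) → add node 1 parent=0 cost=4
2. q=(8,13) nearest=1 d=9 new=(8,8) → blocked by [6,9]×[7,11], reject
3. q=(30,13) nearest=1 d=25 new=(9,8) → blocked by [6,9]×[7,11], reject
4. q=(4,8) nearest=1 d=4 new=(4,8) → add node 2 parent=1 cost=8
5. q=(0,1) nearest=0 d=1 new=(0,1) → add node 3 parent=0 cost=1
6. q=(7,0) nearest=1 d=4 new=(7,0) → add node 4 parent=1 cost=8
7. q=(34,16) nearest=4 d=27 new=(11,4) → add node 5 parent=4 cost=12
8. q=(18,7) nearest=5 d=7 new=(15,7) → add node 6 parent=5 cost=16
9. q=(42,8) nearest=6 d=27 new=(19,8) → add node 7 parent=6 cost=20

Parent of node 5: 4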